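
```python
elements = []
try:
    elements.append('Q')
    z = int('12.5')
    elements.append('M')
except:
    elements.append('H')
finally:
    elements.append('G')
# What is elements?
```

Step-by-step execution trace:
1. try: `elements.append('Q')` → elements = ['Q'].
2. `z = int('12.5')` raises ValueError; `elements.append('M')` is not reached.
3. bare `except` matches → `elements.append('H')` → elements = ['Q', 'H'].
4. finally always runs: `elements.append('G')` → elements = ['Q', 'H', 'G'].
Result: ['Q', 'H', 'G']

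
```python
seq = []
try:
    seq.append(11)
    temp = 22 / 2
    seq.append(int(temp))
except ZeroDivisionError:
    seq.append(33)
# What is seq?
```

Step-by-step execution trace:
1. try: `seq.append(11)` → seq = [11].
2. `temp = 22 / 2` → temp = 11.0. No exception raised.
3. `seq.append(int(temp))` → seq = [11, 11].
4. `except ZeroDivisionError` is skipped (no exception was raised).
Result: [11, 11]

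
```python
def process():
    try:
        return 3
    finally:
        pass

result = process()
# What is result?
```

Step-by-step execution trace:
1. `process()` enters try: `return 3` sets pending return value 3.
2. Before returning, `finally: pass` runs (no effect).
3. process() returns 3 → result = 3.
Result: 3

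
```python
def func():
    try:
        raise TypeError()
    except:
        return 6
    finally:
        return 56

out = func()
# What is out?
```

Step-by-step execution trace:
1. `func()` enters try: `raise TypeError()` raises TypeError.
2. bare `except` matches → `return 6` sets pending return value 6.
3. Before returning, `finally: return 56` runs and overrides the pending return.
4. func() returns 56 → out = 56.
Result: 56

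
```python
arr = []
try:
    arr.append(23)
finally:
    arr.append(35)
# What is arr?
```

Step-by-step execution trace:
1. try: `arr.append(23)` → arr = [23].
2. The try body completes without raising.
3. finally always runs: `arr.append(35)` → arr = [23, 35].
Result: [23, 35]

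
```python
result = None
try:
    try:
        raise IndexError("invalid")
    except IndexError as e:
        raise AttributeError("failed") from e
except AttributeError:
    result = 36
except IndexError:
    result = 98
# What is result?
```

Step-by-step execution trace:
1. Inner try raises IndexError; inner `except IndexError as e` catches it.
2. `raise AttributeError(...) from e` raises AttributeError (IndexError is attached as __cause__, but only AttributeError is active).
3. Outer `except AttributeError` matches → result = 36.
4. `except IndexError` is not reached.
Result: 36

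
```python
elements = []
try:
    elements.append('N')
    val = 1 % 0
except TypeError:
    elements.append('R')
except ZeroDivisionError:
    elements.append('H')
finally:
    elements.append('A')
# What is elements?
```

Step-by-step execution trace:
1. try: `elements.append('N')` → elements = ['N'].
2. `val = 1 % 0` raises ZeroDivisionError.
3. `except TypeError` does not match ZeroDivisionError; skipped.
4. `except ZeroDivisionError` matches → `elements.append('H')` → elements = ['N', 'H'].
5. finally always runs: `elements.append('A')` → elements = ['N', 'H', 'A'].
Result: ['N', 'H', 'A']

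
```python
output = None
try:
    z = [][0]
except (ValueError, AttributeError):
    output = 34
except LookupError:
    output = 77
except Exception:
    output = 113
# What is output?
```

Step-by-step execution trace:
1. `z = [][0]` raises IndexError.
2. `except (ValueError, AttributeError)` does not match IndexError; skipped.
3. `except LookupError` matches (IndexError is a subclass of LookupError) → output = 77.
4. `except Exception` is not reached.
Result: 77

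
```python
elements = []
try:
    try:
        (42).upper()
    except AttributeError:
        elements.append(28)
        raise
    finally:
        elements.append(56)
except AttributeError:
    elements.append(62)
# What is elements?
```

Step-by-step execution trace:
1. Inner try: `(42).upper()` raises AttributeError.
2. Inner `except AttributeError` matches → `elements.append(28)` → elements = [28].
3. bare `raise` re-raises AttributeError.
4. Inner `finally` runs during unwinding: `elements.append(56)` → elements = [28, 56].
5. Outer `except AttributeError` matches → `elements.append(62)` → elements = [28, 56, 62].
Result: [28, 56, 62]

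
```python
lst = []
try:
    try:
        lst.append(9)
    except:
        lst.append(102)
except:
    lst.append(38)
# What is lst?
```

Step-by-step execution trace:
1. Inner try: `lst.append(9)` → lst = [9]. No exception raised.
2. Inner `except` is skipped.
3. Inner try completes normally; outer `except` is skipped.
Result: [9]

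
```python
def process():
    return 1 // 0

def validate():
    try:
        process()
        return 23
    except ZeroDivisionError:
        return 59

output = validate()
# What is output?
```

Step-by-step execution trace:
1. `validate()` calls `process()`.
2. `process()` evaluates `1 // 0`, which raises ZeroDivisionError; it propagates to the caller.
3. `return 23` is not reached.
4. `except ZeroDivisionError` in validate matches → returns 59.
5. output = 59.
Result: 59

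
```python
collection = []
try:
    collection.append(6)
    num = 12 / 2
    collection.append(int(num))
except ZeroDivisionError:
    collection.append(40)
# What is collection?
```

Step-by-step execution trace:
1. try: `collection.append(6)` → collection = [6].
2. `num = 12 / 2` → num = 6.0. No exception raised.
3. `collection.append(int(num))` → collection = [6, 6].
4. `except ZeroDivisionError` is skipped (no exception was raised).
Result: [6, 6]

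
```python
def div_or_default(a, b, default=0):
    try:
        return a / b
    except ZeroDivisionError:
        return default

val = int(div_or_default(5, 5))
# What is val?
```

Step-by-step execution trace:
1. `div_or_default(5, 5)` enters try: `return 5 / 5` → returns 1.0. No exception raised.
2. `except ZeroDivisionError` is skipped.
3. `int(1.0)` → 1 → val = 1.
Result: 1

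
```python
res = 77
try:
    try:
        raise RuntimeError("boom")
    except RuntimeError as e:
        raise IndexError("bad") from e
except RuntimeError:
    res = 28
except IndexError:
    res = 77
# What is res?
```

Step-by-step execution trace:
1. Inner try raises RuntimeError; inner `except RuntimeError as e` catches it.
2. `raise IndexError(...) from e` raises IndexError (RuntimeError is attached as __cause__, but only IndexError is active).
3. Outer `except RuntimeError` does not match IndexError; skipped.
4. Outer `except IndexError` matches → res = 77.
Result: 77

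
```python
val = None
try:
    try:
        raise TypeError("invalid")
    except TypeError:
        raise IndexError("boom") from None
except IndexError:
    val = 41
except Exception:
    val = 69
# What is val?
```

Step-by-step execution trace:
1. Inner try raises TypeError; inner `except TypeError` catches it.
2. `raise IndexError(...) from None` raises IndexError (from None suppresses __context__, but the active exception is still IndexError).
3. Outer `except IndexError` matches → val = 41.
4. `except Exception` is not reached.
Result: 41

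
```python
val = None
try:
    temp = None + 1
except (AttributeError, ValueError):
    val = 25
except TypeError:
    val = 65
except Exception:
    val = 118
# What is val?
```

Step-by-step execution trace:
1. `temp = None + 1` raises TypeError.
2. `except (AttributeError, ValueError)` does not match TypeError; skipped.
3. `except TypeError` matches (exact type match) → val = 65.
4. `except Exception` is not reached.
Result: 65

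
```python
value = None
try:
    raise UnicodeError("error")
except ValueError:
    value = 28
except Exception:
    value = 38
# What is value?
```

Step-by-step execution trace:
1. `raise UnicodeError(...)` raises UnicodeError.
2. `except ValueError` matches (UnicodeError is a subclass of ValueError) → value = 28.
3. `except Exception` is not reached.
Result: 28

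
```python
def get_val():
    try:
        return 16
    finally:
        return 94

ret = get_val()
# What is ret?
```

Step-by-step execution trace:
1. `get_val()` enters try: `return 16` sets pending return value 16.
2. Before returning, `finally: return 94` runs and overrides the pending return.
3. get_val() returns 94 → ret = 94.
Result: 94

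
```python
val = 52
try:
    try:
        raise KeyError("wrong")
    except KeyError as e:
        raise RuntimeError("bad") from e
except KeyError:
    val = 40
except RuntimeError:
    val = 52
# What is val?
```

Step-by-step execution trace:
1. Inner try raises KeyError; inner `except KeyError as e` catches it.
2. `raise RuntimeError(...) from e` raises RuntimeError (KeyError is attached as __cause__, but only RuntimeError is active).
3. Outer `except KeyError` does not match RuntimeError; skipped.
4. Outer `except RuntimeError` matches → val = 52.
Result: 52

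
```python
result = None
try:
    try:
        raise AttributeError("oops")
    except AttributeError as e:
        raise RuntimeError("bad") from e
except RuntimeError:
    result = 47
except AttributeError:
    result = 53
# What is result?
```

Step-by-step execution trace:
1. Inner try raises AttributeError; inner `except AttributeError as e` catches it.
2. `raise RuntimeError(...) from e` raises RuntimeError (AttributeError is attached as __cause__, but only RuntimeError is active).
3. Outer `except RuntimeError` matches → result = 47.
4. `except AttributeError` is not reached.
Result: 47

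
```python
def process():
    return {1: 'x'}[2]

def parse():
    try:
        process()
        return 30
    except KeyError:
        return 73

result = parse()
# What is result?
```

Step-by-step execution trace:
1. `parse()` calls `process()`.
2. `process()` evaluates `{1: 'x'}[2]`, which raises KeyError; it propagates to the caller.
3. `return 30` is not reached.
4. `except KeyError` in parse matches → returns 73.
5. result = 73.
Result: 73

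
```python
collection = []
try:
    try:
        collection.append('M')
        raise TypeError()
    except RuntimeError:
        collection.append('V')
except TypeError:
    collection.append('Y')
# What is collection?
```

Step-by-step execution trace:
1. Inner try: `collection.append('M')` → collection = ['M'].
2. `raise TypeError()` raises TypeError.
3. Inner `except RuntimeError` does not match TypeError; exception propagates to outer try.
4. Outer `except TypeError` matches → `collection.append('Y')` → collection = ['M', 'Y'].
Result: ['M', 'Y']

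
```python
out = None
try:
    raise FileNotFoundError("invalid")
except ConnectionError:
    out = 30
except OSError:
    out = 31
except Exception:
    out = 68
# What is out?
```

Step-by-step execution trace:
1. `raise FileNotFoundError(...)` raises FileNotFoundError.
2. `except ConnectionError` does not match (FileNotFoundError is not a subclass of ConnectionError); skipped.
3. `except OSError` matches (FileNotFoundError is a subclass of OSError) → out = 31.
4. `except Exception` is not reached.
Result: 31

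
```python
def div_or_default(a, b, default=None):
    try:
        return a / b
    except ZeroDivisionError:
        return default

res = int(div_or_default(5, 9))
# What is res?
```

Step-by-step execution trace:
1. `div_or_default(5, 9)` enters try: `return 5 / 9` → returns 0.5555555555555556. No exception raised.
2. `except ZeroDivisionError` is skipped.
3. `int(0.5555555555555556)` → 0 → res = 0.
Result: 0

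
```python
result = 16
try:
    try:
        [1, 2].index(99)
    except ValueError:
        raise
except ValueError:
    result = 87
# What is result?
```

Step-by-step execution trace:
1. Inner try: `[1, 2].index(99)` raises ValueError.
2. Inner `except ValueError` matches; bare `raise` re-raises the same ValueError.
3. Outer `except ValueError` matches → result = 87.
Result: 87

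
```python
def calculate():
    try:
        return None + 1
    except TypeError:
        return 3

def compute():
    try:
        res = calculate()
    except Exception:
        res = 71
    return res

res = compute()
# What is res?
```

Step-by-step execution trace:
1. `compute()` calls `calculate()`.
2. In calculate: `None + 1` raises TypeError; `except TypeError` catches it → returns 3.
3. In compute: `res = calculate()` → res = 3. No exception reaches compute.
4. `except Exception` is skipped; compute returns 3.
5. res = 3.
Result: 3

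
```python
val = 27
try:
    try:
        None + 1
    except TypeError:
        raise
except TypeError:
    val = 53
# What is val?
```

Step-by-step execution trace:
1. Inner try: `None + 1` raises TypeError.
2. Inner `except TypeError` matches; bare `raise` re-raises the same TypeError.
3. Outer `except TypeError` matches → val = 53.
Result: 53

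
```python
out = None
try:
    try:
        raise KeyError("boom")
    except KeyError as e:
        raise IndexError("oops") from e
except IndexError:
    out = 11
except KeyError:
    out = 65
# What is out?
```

Step-by-step execution trace:
1. Inner try raises KeyError; inner `except KeyError as e` catches it.
2. `raise IndexError(...) from e` raises IndexError (KeyError is attached as __cause__, but only IndexError is active).
3. Outer `except IndexError` matches → out = 11.
4. `except KeyError` is not reached.
Result: 11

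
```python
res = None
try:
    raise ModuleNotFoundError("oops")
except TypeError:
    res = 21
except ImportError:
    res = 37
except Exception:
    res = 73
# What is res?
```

Step-by-step execution trace:
1. `raise ModuleNotFoundError(...)` raises ModuleNotFoundError.
2. `except TypeError` does not match (ModuleNotFoundError is not a subclass of TypeError); skipped.
3. `except ImportError` matches (ModuleNotFoundError is a subclass of ImportError) → res = 37.
4. `except Exception` is not reached.
Result: 37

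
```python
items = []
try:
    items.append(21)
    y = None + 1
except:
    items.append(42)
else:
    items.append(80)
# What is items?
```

Step-by-step execution trace:
1. try: `items.append(21)` → items = [21].
2. `y = None + 1` raises TypeError.
3. bare `except` matches → `items.append(42)` → items = [21, 42].
4. `else` is skipped (an exception was raised).
Result: [21, 42]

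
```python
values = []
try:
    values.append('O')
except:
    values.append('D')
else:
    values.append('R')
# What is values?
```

Step-by-step execution trace:
1. try: `values.append('O')` → values = ['O']. No exception raised.
2. `except` is skipped.
3. `else` runs (try completed without exception): `values.append('R')` → values = ['O', 'R'].
Result: ['O', 'R']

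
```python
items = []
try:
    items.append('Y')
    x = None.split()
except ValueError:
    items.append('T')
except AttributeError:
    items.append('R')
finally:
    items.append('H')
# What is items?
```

Step-by-step execution trace:
1. try: `items.append('Y')` → items = ['Y'].
2. `x = None.split()` raises AttributeError.
3. `except ValueError` does not match AttributeError; skipped.
4. `except AttributeError` matches → `items.append('R')` → items = ['Y', 'R'].
5. finally always runs: `items.append('H')` → items = ['Y', 'R', 'H'].
Result: ['Y', 'R', 'H']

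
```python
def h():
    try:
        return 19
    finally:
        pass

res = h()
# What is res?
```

Step-by-step execution trace:
1. `h()` enters try: `return 19` sets pending return value 19.
2. Before returning, `finally: pass` runs (no effect).
3. h() returns 19 → res = 19.
Result: 19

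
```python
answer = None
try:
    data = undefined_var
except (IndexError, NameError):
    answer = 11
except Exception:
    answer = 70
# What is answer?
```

Step-by-step execution trace:
1. `data = undefined_var` raises NameError.
2. `except (IndexError, NameError)` matches (NameError is in the tuple) → answer = 11.
3. `except Exception` is not reached.
Result: 11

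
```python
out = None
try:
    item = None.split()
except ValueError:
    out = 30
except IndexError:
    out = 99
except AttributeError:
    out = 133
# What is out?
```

Step-by-step execution trace:
1. `item = None.split()` raises AttributeError.
2. `except ValueError` does not match AttributeError; skipped.
3. `except IndexError` does not match AttributeError; skipped.
4. `except AttributeError` matches → out = 133.
Result: 133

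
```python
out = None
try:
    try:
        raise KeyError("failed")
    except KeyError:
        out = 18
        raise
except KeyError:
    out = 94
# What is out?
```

Step-by-step execution trace:
1. Inner try: `raise KeyError("failed")` raises KeyError.
2. Inner `except KeyError` matches → out = 18.
3. bare `raise` re-raises the same KeyError.
4. Outer `except KeyError` matches → out = 94.
Result: 94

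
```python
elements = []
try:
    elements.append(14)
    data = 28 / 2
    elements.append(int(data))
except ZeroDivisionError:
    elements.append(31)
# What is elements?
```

Step-by-step execution trace:
1. try: `elements.append(14)` → elements = [14].
2. `data = 28 / 2` → data = 14.0. No exception raised.
3. `elements.append(int(data))` → elements = [14, 14].
4. `except ZeroDivisionError` is skipped (no exception was raised).
Result: [14, 14]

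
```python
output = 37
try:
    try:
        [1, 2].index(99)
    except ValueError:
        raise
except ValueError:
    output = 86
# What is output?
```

Step-by-step execution trace:
1. Inner try: `[1, 2].index(99)` raises ValueError.
2. Inner `except ValueError` matches; bare `raise` re-raises the same ValueError.
3. Outer `except ValueError` matches → output = 86.
Result: 86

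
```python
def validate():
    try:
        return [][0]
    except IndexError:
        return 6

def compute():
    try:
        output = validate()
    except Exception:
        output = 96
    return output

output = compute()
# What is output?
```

Step-by-step execution trace:
1. `compute()` calls `validate()`.
2. In validate: `[][0]` raises IndexError; `except IndexError` catches it → returns 6.
3. In compute: `output = validate()` → output = 6. No exception reaches compute.
4. `except Exception` is skipped; compute returns 6.
5. output = 6.
Result: 6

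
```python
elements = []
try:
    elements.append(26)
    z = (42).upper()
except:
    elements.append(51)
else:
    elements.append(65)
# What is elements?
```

Step-by-step execution trace:
1. try: `elements.append(26)` → elements = [26].
2. `z = (42).upper()` raises AttributeError.
3. bare `except` matches → `elements.append(51)` → elements = [26, 51].
4. `else` is skipped (an exception was raised).
Result: [26, 51]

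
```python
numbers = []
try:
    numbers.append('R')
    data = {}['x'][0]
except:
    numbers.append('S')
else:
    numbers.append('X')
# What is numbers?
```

Step-by-step execution trace:
1. try: `numbers.append('R')` → numbers = ['R'].
2. `data = {}['x'][0]` raises KeyError.
3. bare `except` matches → `numbers.append('S')` → numbers = ['R', 'S'].
4. `else` is skipped (an exception was raised).
Result: ['R', 'S']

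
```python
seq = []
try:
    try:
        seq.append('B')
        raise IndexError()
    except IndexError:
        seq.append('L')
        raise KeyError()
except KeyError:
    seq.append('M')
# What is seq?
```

Step-by-step execution trace:
1. Inner try: `seq.append('B')` → seq = ['B'].
2. `raise IndexError()` raises IndexError.
3. Inner `except IndexError` matches → `seq.append('L')` → seq = ['B', 'L'].
4. `raise KeyError()` raises KeyError; propagates to outer try.
5. Outer `except KeyError` matches → `seq.append('M')` → seq = ['B', 'L', 'M'].
Result: ['B', 'L', 'M']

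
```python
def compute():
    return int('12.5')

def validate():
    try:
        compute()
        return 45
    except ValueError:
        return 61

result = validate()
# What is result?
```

Step-by-step execution trace:
1. `validate()` calls `compute()`.
2. `compute()` evaluates `int('12.5')`, which raises ValueError; it propagates to the caller.
3. `return 45` is not reached.
4. `except ValueError` in validate matches → returns 61.
5. result = 61.
Result: 61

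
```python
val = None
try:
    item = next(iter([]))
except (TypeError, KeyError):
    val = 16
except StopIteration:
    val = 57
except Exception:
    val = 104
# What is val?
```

Step-by-step execution trace:
1. `item = next(iter([]))` raises StopIteration.
2. `except (TypeError, KeyError)` does not match StopIteration; skipped.
3. `except StopIteration` matches (exact type match) → val = 57.
4. `except Exception` is not reached.
Result: 57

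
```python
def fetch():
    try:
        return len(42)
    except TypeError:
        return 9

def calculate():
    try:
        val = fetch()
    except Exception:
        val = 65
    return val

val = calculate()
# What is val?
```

Step-by-step execution trace:
1. `calculate()` calls `fetch()`.
2. In fetch: `len(42)` raises TypeError; `except TypeError` catches it → returns 9.
3. In calculate: `val = fetch()` → val = 9. No exception reaches calculate.
4. `except Exception` is skipped; calculate returns 9.
5. val = 9.
Result: 9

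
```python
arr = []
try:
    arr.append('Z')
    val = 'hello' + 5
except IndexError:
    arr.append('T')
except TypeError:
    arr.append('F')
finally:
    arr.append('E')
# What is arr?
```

Step-by-step execution trace:
1. try: `arr.append('Z')` → arr = ['Z'].
2. `val = 'hello' + 5` raises TypeError.
3. `except IndexError` does not match TypeError; skipped.
4. `except TypeError` matches → `arr.append('F')` → arr = ['Z', 'F'].
5. finally always runs: `arr.append('E')` → arr = ['Z', 'F', 'E'].
Result: ['Z', 'F', 'E']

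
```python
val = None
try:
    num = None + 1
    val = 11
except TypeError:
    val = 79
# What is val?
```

Step-by-step execution trace:
1. `num = None + 1` raises TypeError.
2. `val = 11` is not reached.
3. `except TypeError` matches → val = 79.
Result: 79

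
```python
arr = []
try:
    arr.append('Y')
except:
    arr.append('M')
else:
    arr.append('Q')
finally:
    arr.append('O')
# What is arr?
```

Step-by-step execution trace:
1. try: `arr.append('Y')` → arr = ['Y']. No exception raised.
2. `except` is skipped.
3. `else` runs: `arr.append('Q')` → arr = ['Y', 'Q'].
4. `finally` always runs: `arr.append('O')` → arr = ['Y', 'Q', 'O'].
Result: ['Y', 'Q', 'O']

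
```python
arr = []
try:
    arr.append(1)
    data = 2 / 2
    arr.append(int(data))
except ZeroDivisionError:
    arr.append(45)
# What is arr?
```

Step-by-step execution trace:
1. try: `arr.append(1)` → arr = [1].
2. `data = 2 / 2` → data = 1.0. No exception raised.
3. `arr.append(int(data))` → arr = [1, 1].
4. `except ZeroDivisionError` is skipped (no exception was raised).
Result: [1, 1]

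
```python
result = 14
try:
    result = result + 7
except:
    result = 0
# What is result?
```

Step-by-step execution trace:
1. result starts at 14.
2. try: `result = result + 7` → result = 21. No exception raised.
3. `except` is skipped.
Result: 21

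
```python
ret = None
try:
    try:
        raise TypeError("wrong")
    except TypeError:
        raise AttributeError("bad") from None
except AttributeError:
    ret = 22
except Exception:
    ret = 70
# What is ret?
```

Step-by-step execution trace:
1. Inner try raises TypeError; inner `except TypeError` catches it.
2. `raise AttributeError(...) from None` raises AttributeError (from None suppresses __context__, but the active exception is still AttributeError).
3. Outer `except AttributeError` matches → ret = 22.
4. `except Exception` is not reached.
Result: 22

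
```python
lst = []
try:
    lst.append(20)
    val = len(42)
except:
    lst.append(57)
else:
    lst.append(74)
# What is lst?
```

Step-by-step execution trace:
1. try: `lst.append(20)` → lst = [20].
2. `val = len(42)` raises TypeError.
3. bare `except` matches → `lst.append(57)` → lst = [20, 57].
4. `else` is skipped (an exception was raised).
Result: [20, 57]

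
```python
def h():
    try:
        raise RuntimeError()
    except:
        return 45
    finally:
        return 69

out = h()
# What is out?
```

Step-by-step execution trace:
1. `h()` enters try: `raise RuntimeError()` raises RuntimeError.
2. bare `except` matches → `return 45` sets pending return value 45.
3. Before returning, `finally: return 69` runs and overrides the pending return.
4. h() returns 69 → out = 69.
Result: 69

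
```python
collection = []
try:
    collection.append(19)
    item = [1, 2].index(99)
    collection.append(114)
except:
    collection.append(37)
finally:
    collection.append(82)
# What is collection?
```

Step-by-step execution trace:
1. try: `collection.append(19)` → collection = [19].
2. `item = [1, 2].index(99)` raises ValueError; `collection.append(114)` is not reached.
3. bare `except` matches → `collection.append(37)` → collection = [19, 37].
4. finally always runs: `collection.append(82)` → collection = [19, 37, 82].
Result: [19, 37, 82]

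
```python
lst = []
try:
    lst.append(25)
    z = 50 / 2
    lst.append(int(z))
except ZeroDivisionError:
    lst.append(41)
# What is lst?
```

Step-by-step execution trace:
1. try: `lst.append(25)` → lst = [25].
2. `z = 50 / 2` → z = 25.0. No exception raised.
3. `lst.append(int(z))` → lst = [25, 25].
4. `except ZeroDivisionError` is skipped (no exception was raised).
Result: [25, 25]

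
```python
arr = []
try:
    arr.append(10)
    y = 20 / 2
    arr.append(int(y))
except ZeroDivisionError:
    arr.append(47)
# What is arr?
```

Step-by-step execution trace:
1. try: `arr.append(10)` → arr = [10].
2. `y = 20 / 2` → y = 10.0. No exception raised.
3. `arr.append(int(y))` → arr = [10, 10].
4. `except ZeroDivisionError` is skipped (no exception was raised).
Result: [10, 10]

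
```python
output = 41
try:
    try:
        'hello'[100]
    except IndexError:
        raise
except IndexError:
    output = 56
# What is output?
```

Step-by-step execution trace:
1. Inner try: `'hello'[100]` raises IndexError.
2. Inner `except IndexError` matches; bare `raise` re-raises the same IndexError.
3. Outer `except IndexError` matches → output = 56.
Result: 56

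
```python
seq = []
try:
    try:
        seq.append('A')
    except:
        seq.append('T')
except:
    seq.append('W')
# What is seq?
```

Step-by-step execution trace:
1. Inner try: `seq.append('A')` → seq = ['A']. No exception raised.
2. Inner `except` is skipped.
3. Inner try completes normally; outer `except` is skipped.
Result: ['A']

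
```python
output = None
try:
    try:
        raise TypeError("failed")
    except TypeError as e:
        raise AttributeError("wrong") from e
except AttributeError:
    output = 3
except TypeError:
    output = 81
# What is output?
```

Step-by-step execution trace:
1. Inner try raises TypeError; inner `except TypeError as e` catches it.
2. `raise AttributeError(...) from e` raises AttributeError (TypeError is attached as __cause__, but only AttributeError is active).
3. Outer `except AttributeError` matches → output = 3.
4. `except TypeError` is not reached.
Result: 3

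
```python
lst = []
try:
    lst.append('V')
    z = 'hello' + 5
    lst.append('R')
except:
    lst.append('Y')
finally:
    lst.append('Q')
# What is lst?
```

Step-by-step execution trace:
1. try: `lst.append('V')` → lst = ['V'].
2. `z = 'hello' + 5` raises TypeError; `lst.append('R')` is not reached.
3. bare `except` matches → `lst.append('Y')` → lst = ['V', 'Y'].
4. finally always runs: `lst.append('Q')` → lst = ['V', 'Y', 'Q'].
Result: ['V', 'Y', 'Q']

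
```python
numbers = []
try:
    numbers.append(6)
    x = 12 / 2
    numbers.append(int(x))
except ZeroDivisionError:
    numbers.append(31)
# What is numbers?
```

Step-by-step execution trace:
1. try: `numbers.append(6)` → numbers = [6].
2. `x = 12 / 2` → x = 6.0. No exception raised.
3. `numbers.append(int(x))` → numbers = [6, 6].
4. `except ZeroDivisionError` is skipped (no exception was raised).
Result: [6, 6]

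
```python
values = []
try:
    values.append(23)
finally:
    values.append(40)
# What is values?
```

Step-by-step execution trace:
1. try: `values.append(23)` → values = [23].
2. The try body completes without raising.
3. finally always runs: `values.append(40)` → values = [23, 40].
Result: [23, 40]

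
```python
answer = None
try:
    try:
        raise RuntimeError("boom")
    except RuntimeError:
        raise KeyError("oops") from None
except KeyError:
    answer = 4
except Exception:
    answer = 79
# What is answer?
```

Step-by-step execution trace:
1. Inner try raises RuntimeError; inner `except RuntimeError` catches it.
2. `raise KeyError(...) from None` raises KeyError (from None suppresses __context__, but the active exception is still KeyError).
3. Outer `except KeyError` matches → answer = 4.
4. `except Exception` is not reached.
Result: 4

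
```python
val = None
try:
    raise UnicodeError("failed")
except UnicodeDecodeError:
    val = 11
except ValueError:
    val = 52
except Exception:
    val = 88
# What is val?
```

Step-by-step execution trace:
1. `raise UnicodeError(...)` raises UnicodeError.
2. `except UnicodeDecodeError` does not match (UnicodeError is not a subclass of UnicodeDecodeError); skipped.
3. `except ValueError` matches (UnicodeError is a subclass of ValueError) → val = 52.
4. `except Exception` is not reached.
Result: 52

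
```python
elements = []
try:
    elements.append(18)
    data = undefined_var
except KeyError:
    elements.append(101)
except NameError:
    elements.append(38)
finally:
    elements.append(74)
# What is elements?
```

Step-by-step execution trace:
1. try: `elements.append(18)` → elements = [18].
2. `data = undefined_var` raises NameError.
3. `except KeyError` does not match NameError; skipped.
4. `except NameError` matches → `elements.append(38)` → elements = [18, 38].
5. finally always runs: `elements.append(74)` → elements = [18, 38, 74].
Result: [18, 38, 74]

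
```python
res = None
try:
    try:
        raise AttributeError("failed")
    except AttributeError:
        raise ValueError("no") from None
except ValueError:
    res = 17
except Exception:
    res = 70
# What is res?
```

Step-by-step execution trace:
1. Inner try raises AttributeError; inner `except AttributeError` catches it.
2. `raise ValueError(...) from None` raises ValueError (from None suppresses __context__, but the active exception is still ValueError).
3. Outer `except ValueError` matches → res = 17.
4. `except Exception` is not reached.
Result: 17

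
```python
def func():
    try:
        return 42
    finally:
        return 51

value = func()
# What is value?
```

Step-by-step execution trace:
1. `func()` enters try: `return 42` sets pending return value 42.
2. Before returning, `finally: return 51` runs and overrides the pending return.
3. func() returns 51 → value = 51.
Result: 51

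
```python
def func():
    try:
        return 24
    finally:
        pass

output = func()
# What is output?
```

Step-by-step execution trace:
1. `func()` enters try: `return 24` sets pending return value 24.
2. Before returning, `finally: pass` runs (no effect).
3. func() returns 24 → output = 24.
Result: 24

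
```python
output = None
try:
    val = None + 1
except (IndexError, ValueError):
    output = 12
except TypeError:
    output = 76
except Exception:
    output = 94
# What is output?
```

Step-by-step execution trace:
1. `val = None + 1` raises TypeError.
2. `except (IndexError, ValueError)` does not match TypeError; skipped.
3. `except TypeError` matches (exact type match) → output = 76.
4. `except Exception` is not reached.
Result: 76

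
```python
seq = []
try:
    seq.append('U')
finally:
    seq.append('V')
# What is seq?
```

Step-by-step execution trace:
1. try: `seq.append('U')` → seq = ['U'].
2. The try body completes without raising.
3. finally always runs: `seq.append('V')` → seq = ['U', 'V'].
Result: ['U', 'V']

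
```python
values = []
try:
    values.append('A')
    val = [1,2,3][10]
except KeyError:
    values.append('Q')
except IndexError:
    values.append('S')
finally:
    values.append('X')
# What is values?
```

Step-by-step execution trace:
1. try: `values.append('A')` → values = ['A'].
2. `val = [1,2,3][10]` raises IndexError.
3. `except KeyError` does not match IndexError; skipped.
4. `except IndexError` matches → `values.append('S')` → values = ['A', 'S'].
5. finally always runs: `values.append('X')` → values = ['A', 'S', 'X'].
Result: ['A', 'S', 'X']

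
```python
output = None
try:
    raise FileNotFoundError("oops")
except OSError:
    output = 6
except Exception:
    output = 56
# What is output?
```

Step-by-step execution trace:
1. `raise FileNotFoundError(...)` raises FileNotFoundError.
2. `except OSError` matches (FileNotFoundError is a subclass of OSError) → output = 6.
3. `except Exception` is not reached.
Result: 6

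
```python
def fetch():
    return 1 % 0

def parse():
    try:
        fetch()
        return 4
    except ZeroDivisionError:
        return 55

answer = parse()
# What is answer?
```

Step-by-step execution trace:
1. `parse()` calls `fetch()`.
2. `fetch()` evaluates `1 % 0`, which raises ZeroDivisionError; it propagates to the caller.
3. `return 4` is not reached.
4. `except ZeroDivisionError` in parse matches → returns 55.
5. answer = 55.
Result: 55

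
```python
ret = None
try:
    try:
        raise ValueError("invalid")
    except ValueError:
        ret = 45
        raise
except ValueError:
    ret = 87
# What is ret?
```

Step-by-step execution trace:
1. Inner try: `raise ValueError("invalid")` raises ValueError.
2. Inner `except ValueError` matches → ret = 45.
3. bare `raise` re-raises the same ValueError.
4. Outer `except ValueError` matches → ret = 87.
Result: 87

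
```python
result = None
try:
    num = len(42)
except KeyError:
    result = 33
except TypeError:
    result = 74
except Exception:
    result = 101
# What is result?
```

Step-by-step execution trace:
1. `num = len(42)` raises TypeError.
2. `except KeyError` does not match TypeError; skipped.
3. `except TypeError` matches → result = 74.
4. Remaining except clauses are skipped.
Result: 74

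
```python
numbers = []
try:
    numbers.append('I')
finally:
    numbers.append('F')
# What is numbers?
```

Step-by-step execution trace:
1. try: `numbers.append('I')` → numbers = ['I'].
2. The try body completes without raising.
3. finally always runs: `numbers.append('F')` → numbers = ['I', 'F'].
Result: ['I', 'F']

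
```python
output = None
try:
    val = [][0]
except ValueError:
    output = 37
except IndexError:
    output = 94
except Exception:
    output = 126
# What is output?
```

Step-by-step execution trace:
1. `val = [][0]` raises IndexError.
2. `except ValueError` does not match IndexError; skipped.
3. `except IndexError` matches → output = 94.
4. Remaining except clauses are skipped.
Result: 94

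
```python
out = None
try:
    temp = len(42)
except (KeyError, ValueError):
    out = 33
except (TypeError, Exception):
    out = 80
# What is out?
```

Step-by-step execution trace:
1. `temp = len(42)` raises TypeError.
2. `except (KeyError, ValueError)` does not match TypeError; skipped.
3. `except (TypeError, Exception)` matches (TypeError is in the tuple) → out = 80.
Result: 80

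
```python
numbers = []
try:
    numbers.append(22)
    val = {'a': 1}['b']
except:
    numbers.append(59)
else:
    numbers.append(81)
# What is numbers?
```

Step-by-step execution trace:
1. try: `numbers.append(22)` → numbers = [22].
2. `val = {'a': 1}['b']` raises KeyError.
3. bare `except` matches → `numbers.append(59)` → numbers = [22, 59].
4. `else` is skipped (an exception was raised).
Result: [22, 59]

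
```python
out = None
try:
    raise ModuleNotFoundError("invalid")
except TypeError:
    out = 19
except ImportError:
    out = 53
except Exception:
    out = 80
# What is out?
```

Step-by-step execution trace:
1. `raise ModuleNotFoundError(...)` raises ModuleNotFoundError.
2. `except TypeError` does not match (ModuleNotFoundError is not a subclass of TypeError); skipped.
3. `except ImportError` matches (ModuleNotFoundError is a subclass of ImportError) → out = 53.
4. `except Exception` is not reached.
Result: 53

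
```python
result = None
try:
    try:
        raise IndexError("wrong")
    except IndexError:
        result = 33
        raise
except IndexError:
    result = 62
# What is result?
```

Step-by-step execution trace:
1. Inner try: `raise IndexError("wrong")` raises IndexError.
2. Inner `except IndexError` matches → result = 33.
3. bare `raise` re-raises the same IndexError.
4. Outer `except IndexError` matches → result = 62.
Result: 62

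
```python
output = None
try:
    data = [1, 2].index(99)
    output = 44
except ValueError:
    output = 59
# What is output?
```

Step-by-step execution trace:
1. `data = [1, 2].index(99)` raises ValueError.
2. `output = 44` is not reached.
3. `except ValueError` matches → output = 59.
Result: 59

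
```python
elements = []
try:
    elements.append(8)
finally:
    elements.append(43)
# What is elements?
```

Step-by-step execution trace:
1. try: `elements.append(8)` → elements = [8].
2. The try body completes without raising.
3. finally always runs: `elements.append(43)` → elements = [8, 43].
Result: [8, 43]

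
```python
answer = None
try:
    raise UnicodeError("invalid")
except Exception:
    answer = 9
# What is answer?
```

Step-by-step execution trace:
1. `raise UnicodeError(...)` raises UnicodeError.
2. `except Exception` matches (UnicodeError is a subclass of Exception) → answer = 9.
Result: 9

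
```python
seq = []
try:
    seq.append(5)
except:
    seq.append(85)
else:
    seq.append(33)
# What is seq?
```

Step-by-step execution trace:
1. try: `seq.append(5)` → seq = [5]. No exception raised.
2. `except` is skipped.
3. `else` runs (try completed without exception): `seq.append(33)` → seq = [5, 33].
Result: [5, 33]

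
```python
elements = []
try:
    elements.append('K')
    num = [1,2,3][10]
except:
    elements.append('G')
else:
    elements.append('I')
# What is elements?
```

Step-by-step execution trace:
1. try: `elements.append('K')` → elements = ['K'].
2. `num = [1,2,3][10]` raises IndexError.
3. bare `except` matches → `elements.append('G')` → elements = ['K', 'G'].
4. `else` is skipped (an exception was raised).
Result: ['K', 'G']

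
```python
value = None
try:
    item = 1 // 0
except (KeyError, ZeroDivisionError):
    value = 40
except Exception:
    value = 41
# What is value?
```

Step-by-step execution trace:
1. `item = 1 // 0` raises ZeroDivisionError.
2. `except (KeyError, ZeroDivisionError)` matches (ZeroDivisionError is in the tuple) → value = 40.
3. `except Exception` is not reached.
Result: 40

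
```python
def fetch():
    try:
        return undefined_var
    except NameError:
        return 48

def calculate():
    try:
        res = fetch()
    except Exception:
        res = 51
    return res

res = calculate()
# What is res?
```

Step-by-step execution trace:
1. `calculate()` calls `fetch()`.
2. In fetch: `undefined_var` raises NameError; `except NameError` catches it → returns 48.
3. In calculate: `res = fetch()` → res = 48. No exception reaches calculate.
4. `except Exception` is skipped; calculate returns 48.
5. res = 48.
Result: 48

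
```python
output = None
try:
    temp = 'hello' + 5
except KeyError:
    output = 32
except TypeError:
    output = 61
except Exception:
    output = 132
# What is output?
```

Step-by-step execution trace:
1. `temp = 'hello' + 5` raises TypeError.
2. `except KeyError` does not match TypeError; skipped.
3. `except TypeError` matches → output = 61.
4. Remaining except clauses are skipped.
Result: 61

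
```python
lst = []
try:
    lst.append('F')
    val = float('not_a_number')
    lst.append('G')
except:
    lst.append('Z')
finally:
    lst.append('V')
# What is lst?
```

Step-by-step execution trace:
1. try: `lst.append('F')` → lst = ['F'].
2. `val = float('not_a_number')` raises ValueError; `lst.append('G')` is not reached.
3. bare `except` matches → `lst.append('Z')` → lst = ['F', 'Z'].
4. finally always runs: `lst.append('V')` → lst = ['F', 'Z', 'V'].
Result: ['F', 'Z', 'V']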